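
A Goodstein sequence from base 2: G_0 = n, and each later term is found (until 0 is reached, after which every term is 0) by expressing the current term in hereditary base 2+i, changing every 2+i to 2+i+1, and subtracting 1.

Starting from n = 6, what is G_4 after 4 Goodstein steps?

step 0: 6 = 2^2 + 2; sub 3 for 2: 3^3 + 3; = 30; G_1 = 30−1 = 29
step 1: 29 = 3^3 + 2; sub 4 for 3: 4^4 + 2; = 258; G_2 = 258−1 = 257
step 2: 257 = 4^4 + 1; sub 5 for 4: 5^5 + 1; = 3126; G_3 = 3126−1 = 3125
step 3: 3125 = 5^5; sub 6 for 5: 6^6; = 46656; G_4 = 46656−1 = 46655
step 4: 46655 = 5·6^5 + 5·6^4 + 5·6^3 + 5·6^2 + 5·6 + 5; sub 7 for 6: 5·7^5 + 5·7^4 + 5·7^3 + 5·7^2 + 5·7 + 5; = 98040; G_5 = 98040−1 = 98039

46655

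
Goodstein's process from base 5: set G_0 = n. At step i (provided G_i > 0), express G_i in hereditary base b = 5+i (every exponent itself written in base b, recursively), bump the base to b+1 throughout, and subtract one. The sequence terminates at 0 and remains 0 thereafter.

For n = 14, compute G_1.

[0] 14 ≡ 2·5 + 4 (base 5). Lift 6: 16. −1: 15.
[1] 15 ≡ 2·6 + 3 (base 6). Lift 7: 17. −1: 16.

15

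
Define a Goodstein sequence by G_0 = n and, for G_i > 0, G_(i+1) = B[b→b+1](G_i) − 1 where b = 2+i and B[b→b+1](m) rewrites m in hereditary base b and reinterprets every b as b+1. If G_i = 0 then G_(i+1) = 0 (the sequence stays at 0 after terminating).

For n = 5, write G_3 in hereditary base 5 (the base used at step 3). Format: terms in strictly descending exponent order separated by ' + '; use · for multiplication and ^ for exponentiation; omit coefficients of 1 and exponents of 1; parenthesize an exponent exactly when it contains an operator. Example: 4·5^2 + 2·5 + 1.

5 —HB2→ 2^2 + 1 —bump→ 3^3 + 1 = 28 —(−1)→ 27
27 —HB3→ 3^3 —bump→ 4^4 = 256 —(−1)→ 255
255 —HB4→ 3·4^3 + 3·4^2 + 3·4 + 3 —bump→ 3·5^3 + 3·5^2 + 3·5 + 3 = 468 —(−1)→ 467
467 —HB5→ 3·5^3 + 3·5^2 + 3·5 + 2 —bump→ 3·6^3 + 3·6^2 + 3·6 + 2 = 776 —(−1)→ 775

3·5^3 + 3·5^2 + 3·5 + 2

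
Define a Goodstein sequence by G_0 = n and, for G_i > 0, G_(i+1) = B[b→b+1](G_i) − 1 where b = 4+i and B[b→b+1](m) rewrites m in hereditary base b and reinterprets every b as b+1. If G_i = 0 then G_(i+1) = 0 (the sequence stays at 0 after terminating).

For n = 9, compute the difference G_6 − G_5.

0

i=0: 9 = 2·4 + 1 (b=4); 4→5: 2·5 + 1 = 11; 11−1 = 10
i=1: 10 = 2·5 (b=5); 5→6: 2·6 = 12; 12−1 = 11
i=2: 11 = 6 + 5 (b=6); 6→7: 7 + 5 = 12; 12−1 = 11
i=3: 11 = 7 + 4 (b=7); 7→8: 8 + 4 = 12; 12−1 = 11
i=4: 11 = 8 + 3 (b=8); 8→9: 9 + 3 = 12; 12−1 = 11
i=5: 11 = 9 + 2 (b=9); 9→10: 10 + 2 = 12; 12−1 = 11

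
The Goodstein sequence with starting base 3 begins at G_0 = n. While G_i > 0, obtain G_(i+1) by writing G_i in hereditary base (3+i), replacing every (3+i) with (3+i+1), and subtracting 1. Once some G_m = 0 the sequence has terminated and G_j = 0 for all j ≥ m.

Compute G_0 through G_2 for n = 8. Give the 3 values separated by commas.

base 3: 8 = 2·3 + 2; at 4: 2·4 + 2 = 10; next = 9
base 4: 9 = 2·4 + 1; at 5: 2·5 + 1 = 11; next = 10

8, 9, 10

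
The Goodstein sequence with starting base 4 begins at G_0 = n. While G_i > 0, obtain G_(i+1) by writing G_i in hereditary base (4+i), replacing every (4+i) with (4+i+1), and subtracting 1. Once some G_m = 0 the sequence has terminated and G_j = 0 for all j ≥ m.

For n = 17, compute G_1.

[0] 17 ≡ 4^2 + 1 (base 4). Lift 5: 26. −1: 25.
[1] 25 ≡ 5^2 (base 5). Lift 6: 36. −1: 35.

25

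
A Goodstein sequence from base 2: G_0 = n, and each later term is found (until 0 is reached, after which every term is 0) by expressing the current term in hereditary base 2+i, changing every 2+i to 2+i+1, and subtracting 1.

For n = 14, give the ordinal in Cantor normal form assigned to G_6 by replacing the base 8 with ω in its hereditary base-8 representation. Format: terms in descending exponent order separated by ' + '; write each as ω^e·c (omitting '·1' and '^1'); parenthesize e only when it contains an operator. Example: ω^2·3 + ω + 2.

ω^(ω + 1) + ω^5·5 + ω^4·5 + ω^3·5 + ω^2·5 + ω·5 + 3

base 2: 14 = 2^(2 + 1) + 2^2 + 2; at 3: 3^(3 + 1) + 3^3 + 3 = 111; next = 110
base 3: 110 = 3^(3 + 1) + 3^3 + 2; at 4: 4^(4 + 1) + 4^4 + 2 = 1282; next = 1281
base 4: 1281 = 4^(4 + 1) + 4^4 + 1; at 5: 5^(5 + 1) + 5^5 + 1 = 18751; next = 18750
base 5: 18750 = 5^(5 + 1) + 5^5; at 6: 6^(6 + 1) + 6^6 = 326592; next = 326591
base 6: 326591 = 6^(6 + 1) + 5·6^5 + 5·6^4 + 5·6^3 + 5·6^2 + 5·6 + 5; at 7: 7^(7 + 1) + 5·7^5 + 5·7^4 + 5·7^3 + 5·7^2 + 5·7 + 5 = 5862841; next = 5862840
base 7: 5862840 = 7^(7 + 1) + 5·7^5 + 5·7^4 + 5·7^3 + 5·7^2 + 5·7 + 4; at 8: 8^(8 + 1) + 5·8^5 + 5·8^4 + 5·8^3 + 5·8^2 + 5·8 + 4 = 134404972; next = 134404971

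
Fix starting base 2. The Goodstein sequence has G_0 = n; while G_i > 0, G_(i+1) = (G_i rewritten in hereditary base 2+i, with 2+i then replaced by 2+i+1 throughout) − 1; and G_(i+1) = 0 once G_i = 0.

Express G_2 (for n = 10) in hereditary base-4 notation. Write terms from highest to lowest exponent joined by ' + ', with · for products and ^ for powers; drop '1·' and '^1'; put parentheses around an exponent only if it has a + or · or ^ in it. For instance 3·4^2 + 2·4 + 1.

4^(4 + 1) + 1

(0) 10|_2 = 2^(2 + 1) + 2 ↦ 3^(3 + 1) + 3|_3 = 84 ⇒ 83
(1) 83|_3 = 3^(3 + 1) + 2 ↦ 4^(4 + 1) + 2|_4 = 1026 ⇒ 1025
(2) 1025|_4 = 4^(4 + 1) + 1 ↦ 5^(5 + 1) + 1|_5 = 15626 ⇒ 15625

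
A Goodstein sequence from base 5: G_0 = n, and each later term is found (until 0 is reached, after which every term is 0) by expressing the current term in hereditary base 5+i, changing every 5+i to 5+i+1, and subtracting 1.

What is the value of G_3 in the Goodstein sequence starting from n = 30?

G_0=30  [base 5] 5^2 + 5  →[5↦6]→  6^2 + 6 = 42  −1 ⇒ G_1=41
G_1=41  [base 6] 6^2 + 5  →[6↦7]→  7^2 + 5 = 54  −1 ⇒ G_2=53
G_2=53  [base 7] 7^2 + 4  →[7↦8]→  8^2 + 4 = 68  −1 ⇒ G_3=67
G_3=67  [base 8] 8^2 + 3  →[8↦9]→  9^2 + 3 = 84  −1 ⇒ G_4=83

67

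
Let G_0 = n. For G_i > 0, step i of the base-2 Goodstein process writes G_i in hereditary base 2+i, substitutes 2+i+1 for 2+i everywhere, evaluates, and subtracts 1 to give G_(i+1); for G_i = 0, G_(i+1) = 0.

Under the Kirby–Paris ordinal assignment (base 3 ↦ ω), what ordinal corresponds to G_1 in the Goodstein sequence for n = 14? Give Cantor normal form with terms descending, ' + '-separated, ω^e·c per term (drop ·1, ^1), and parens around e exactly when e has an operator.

ω^(ω + 1) + ω^ω + 2

G_0 = 14. HB_2(14) = 2^(2 + 1) + 2^2 + 2. Bump = 111. G_1 = 110.
G_1 = 110. HB_3(110) = 3^(3 + 1) + 3^3 + 2. Bump = 1282. G_2 = 1281.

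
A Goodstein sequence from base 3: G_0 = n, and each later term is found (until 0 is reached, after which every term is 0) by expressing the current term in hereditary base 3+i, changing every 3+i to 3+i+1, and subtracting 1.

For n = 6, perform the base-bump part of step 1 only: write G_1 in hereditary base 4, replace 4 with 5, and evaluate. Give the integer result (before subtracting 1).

8

base 3: 6 = 2·3; at 4: 2·4 = 8; next = 7
base 4: 7 = 4 + 3; at 5: 5 + 3 = 8; next = 7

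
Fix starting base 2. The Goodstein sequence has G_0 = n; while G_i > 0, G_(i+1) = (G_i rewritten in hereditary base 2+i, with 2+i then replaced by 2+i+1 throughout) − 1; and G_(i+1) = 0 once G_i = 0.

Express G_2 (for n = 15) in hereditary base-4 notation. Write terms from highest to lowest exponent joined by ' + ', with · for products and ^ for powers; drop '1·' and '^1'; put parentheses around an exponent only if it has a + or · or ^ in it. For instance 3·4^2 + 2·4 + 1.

4^(4 + 1) + 4^4 + 3

15 —HB2→ 2^(2 + 1) + 2^2 + 2 + 1 —bump→ 3^(3 + 1) + 3^3 + 3 + 1 = 112 —(−1)→ 111
111 —HB3→ 3^(3 + 1) + 3^3 + 3 —bump→ 4^(4 + 1) + 4^4 + 4 = 1284 —(−1)→ 1283
1283 —HB4→ 4^(4 + 1) + 4^4 + 3 —bump→ 5^(5 + 1) + 5^5 + 3 = 18753 —(−1)→ 18752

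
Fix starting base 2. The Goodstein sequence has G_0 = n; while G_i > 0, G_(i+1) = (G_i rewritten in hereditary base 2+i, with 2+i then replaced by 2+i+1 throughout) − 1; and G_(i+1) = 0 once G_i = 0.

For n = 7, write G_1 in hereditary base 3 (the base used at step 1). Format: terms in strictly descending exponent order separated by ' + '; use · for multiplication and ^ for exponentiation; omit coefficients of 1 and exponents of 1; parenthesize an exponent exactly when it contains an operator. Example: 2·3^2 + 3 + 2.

step 0: 7 = 2^2 + 2 + 1; sub 3 for 2: 3^3 + 3 + 1; = 31; G_1 = 31−1 = 30
step 1: 30 = 3^3 + 3; sub 4 for 3: 4^4 + 4; = 260; G_2 = 260−1 = 259

3^3 + 3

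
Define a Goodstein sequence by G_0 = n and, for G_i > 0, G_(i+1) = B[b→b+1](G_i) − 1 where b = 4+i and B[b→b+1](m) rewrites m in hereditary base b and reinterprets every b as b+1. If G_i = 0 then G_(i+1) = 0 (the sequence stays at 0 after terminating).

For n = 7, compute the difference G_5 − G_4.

-1

step 0: 7 = 4 + 3; sub 5 for 4: 5 + 3; = 8; G_1 = 8−1 = 7
step 1: 7 = 5 + 2; sub 6 for 5: 6 + 2; = 8; G_2 = 8−1 = 7
step 2: 7 = 6 + 1; sub 7 for 6: 7 + 1; = 8; G_3 = 8−1 = 7
step 3: 7 = 7; sub 8 for 7: 8; = 8; G_4 = 8−1 = 7
step 4: 7 = 7; sub 9 for 8: 7; = 7; G_5 = 7−1 = 6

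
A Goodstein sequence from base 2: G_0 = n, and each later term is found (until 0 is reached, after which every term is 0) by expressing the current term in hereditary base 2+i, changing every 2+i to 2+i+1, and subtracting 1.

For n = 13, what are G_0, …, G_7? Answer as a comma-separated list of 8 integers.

13, 108, 1279, 16092, 280711, 5765998, 134219479, 3486786855

13 —HB2→ 2^(2 + 1) + 2^2 + 1 —bump→ 3^(3 + 1) + 3^3 + 1 = 109 —(−1)→ 108
108 —HB3→ 3^(3 + 1) + 3^3 —bump→ 4^(4 + 1) + 4^4 = 1280 —(−1)→ 1279
1279 —HB4→ 4^(4 + 1) + 3·4^3 + 3·4^2 + 3·4 + 3 —bump→ 5^(5 + 1) + 3·5^3 + 3·5^2 + 3·5 + 3 = 16093 —(−1)→ 16092
16092 —HB5→ 5^(5 + 1) + 3·5^3 + 3·5^2 + 3·5 + 2 —bump→ 6^(6 + 1) + 3·6^3 + 3·6^2 + 3·6 + 2 = 280712 —(−1)→ 280711
280711 —HB6→ 6^(6 + 1) + 3·6^3 + 3·6^2 + 3·6 + 1 —bump→ 7^(7 + 1) + 3·7^3 + 3·7^2 + 3·7 + 1 = 5765999 —(−1)→ 5765998
5765998 —HB7→ 7^(7 + 1) + 3·7^3 + 3·7^2 + 3·7 —bump→ 8^(8 + 1) + 3·8^3 + 3·8^2 + 3·8 = 134219480 —(−1)→ 134219479
134219479 —HB8→ 8^(8 + 1) + 3·8^3 + 3·8^2 + 2·8 + 7 —bump→ 9^(9 + 1) + 3·9^3 + 3·9^2 + 2·9 + 7 = 3486786856 —(−1)→ 3486786855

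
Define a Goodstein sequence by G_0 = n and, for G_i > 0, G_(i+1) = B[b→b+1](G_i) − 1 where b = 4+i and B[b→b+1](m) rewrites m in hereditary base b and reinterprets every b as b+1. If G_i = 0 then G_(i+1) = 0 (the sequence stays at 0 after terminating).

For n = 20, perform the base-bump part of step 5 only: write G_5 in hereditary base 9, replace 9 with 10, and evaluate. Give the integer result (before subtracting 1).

(0) 20|_4 = 4^2 + 4 ↦ 5^2 + 5|_5 = 30 ⇒ 29
(1) 29|_5 = 5^2 + 4 ↦ 6^2 + 4|_6 = 40 ⇒ 39
(2) 39|_6 = 6^2 + 3 ↦ 7^2 + 3|_7 = 52 ⇒ 51
(3) 51|_7 = 7^2 + 2 ↦ 8^2 + 2|_8 = 66 ⇒ 65
(4) 65|_8 = 8^2 + 1 ↦ 9^2 + 1|_9 = 82 ⇒ 81
(5) 81|_9 = 9^2 ↦ 10^2|_10 = 100 ⇒ 99

100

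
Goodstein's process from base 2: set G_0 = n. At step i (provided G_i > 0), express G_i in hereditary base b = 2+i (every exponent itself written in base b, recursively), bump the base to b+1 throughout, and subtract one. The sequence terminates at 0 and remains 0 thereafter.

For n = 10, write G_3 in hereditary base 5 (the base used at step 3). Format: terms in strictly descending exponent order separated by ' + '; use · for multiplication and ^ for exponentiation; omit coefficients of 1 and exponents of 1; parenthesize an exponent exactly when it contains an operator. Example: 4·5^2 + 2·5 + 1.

5^(5 + 1)

step 0: 10 = 2^(2 + 1) + 2; sub 3 for 2: 3^(3 + 1) + 3; = 84; G_1 = 84−1 = 83
step 1: 83 = 3^(3 + 1) + 2; sub 4 for 3: 4^(4 + 1) + 2; = 1026; G_2 = 1026−1 = 1025
step 2: 1025 = 4^(4 + 1) + 1; sub 5 for 4: 5^(5 + 1) + 1; = 15626; G_3 = 15626−1 = 15625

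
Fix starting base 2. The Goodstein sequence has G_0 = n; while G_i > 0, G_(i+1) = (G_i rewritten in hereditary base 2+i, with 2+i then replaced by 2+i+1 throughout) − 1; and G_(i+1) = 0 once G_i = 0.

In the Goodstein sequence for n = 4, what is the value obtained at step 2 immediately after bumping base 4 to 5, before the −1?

61

base 2: 4 = 2^2; at 3: 3^3 = 27; next = 26
base 3: 26 = 2·3^2 + 2·3 + 2; at 4: 2·4^2 + 2·4 + 2 = 42; next = 41
base 4: 41 = 2·4^2 + 2·4 + 1; at 5: 2·5^2 + 2·5 + 1 = 61; next = 60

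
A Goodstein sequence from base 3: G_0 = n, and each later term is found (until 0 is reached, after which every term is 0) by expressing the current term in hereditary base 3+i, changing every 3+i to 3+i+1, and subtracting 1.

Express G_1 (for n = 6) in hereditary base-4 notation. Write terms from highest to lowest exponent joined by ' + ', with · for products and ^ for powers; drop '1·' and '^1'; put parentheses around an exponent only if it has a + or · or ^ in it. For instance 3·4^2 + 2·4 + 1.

(0) 6|_3 = 2·3 ↦ 2·4|_4 = 8 ⇒ 7
(1) 7|_4 = 4 + 3 ↦ 5 + 3|_5 = 8 ⇒ 7

4 + 3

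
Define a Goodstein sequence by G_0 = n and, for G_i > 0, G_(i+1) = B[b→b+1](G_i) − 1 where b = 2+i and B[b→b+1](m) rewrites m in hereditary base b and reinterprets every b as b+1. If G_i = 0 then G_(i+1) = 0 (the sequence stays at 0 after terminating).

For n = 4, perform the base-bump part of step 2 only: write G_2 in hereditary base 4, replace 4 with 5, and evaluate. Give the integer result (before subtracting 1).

61

[0] 4 ≡ 2^2 (base 2). Lift 3: 27. −1: 26.
[1] 26 ≡ 2·3^2 + 2·3 + 2 (base 3). Lift 4: 42. −1: 41.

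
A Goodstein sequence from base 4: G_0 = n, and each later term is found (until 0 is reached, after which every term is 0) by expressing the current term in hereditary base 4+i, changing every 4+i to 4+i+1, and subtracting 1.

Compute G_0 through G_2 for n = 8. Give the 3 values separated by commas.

8, 9, 9

G_0 = 8. HB_4(8) = 2·4. Bump = 10. G_1 = 9.
G_1 = 9. HB_5(9) = 5 + 4. Bump = 10. G_2 = 9.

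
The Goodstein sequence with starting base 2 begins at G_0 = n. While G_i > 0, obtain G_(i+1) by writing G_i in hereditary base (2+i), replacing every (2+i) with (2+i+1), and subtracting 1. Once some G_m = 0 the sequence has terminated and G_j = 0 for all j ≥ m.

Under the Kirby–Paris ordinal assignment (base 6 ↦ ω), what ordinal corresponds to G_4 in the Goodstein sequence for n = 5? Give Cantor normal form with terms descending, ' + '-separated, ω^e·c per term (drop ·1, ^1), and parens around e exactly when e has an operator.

base 2: 5 = 2^2 + 1; at 3: 3^3 + 1 = 28; next = 27
base 3: 27 = 3^3; at 4: 4^4 = 256; next = 255
base 4: 255 = 3·4^3 + 3·4^2 + 3·4 + 3; at 5: 3·5^3 + 3·5^2 + 3·5 + 3 = 468; next = 467
base 5: 467 = 3·5^3 + 3·5^2 + 3·5 + 2; at 6: 3·6^3 + 3·6^2 + 3·6 + 2 = 776; next = 775
base 6: 775 = 3·6^3 + 3·6^2 + 3·6 + 1; at 7: 3·7^3 + 3·7^2 + 3·7 + 1 = 1198; next = 1197

ω^3·3 + ω^2·3 + ω·3 + 1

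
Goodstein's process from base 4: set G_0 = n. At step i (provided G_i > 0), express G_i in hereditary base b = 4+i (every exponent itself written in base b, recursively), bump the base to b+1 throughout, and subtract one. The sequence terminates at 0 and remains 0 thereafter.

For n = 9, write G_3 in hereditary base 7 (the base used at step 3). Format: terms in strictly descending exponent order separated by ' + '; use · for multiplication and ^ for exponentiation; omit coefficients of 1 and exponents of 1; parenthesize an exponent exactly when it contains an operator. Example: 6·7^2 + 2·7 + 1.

base 4: 9 = 2·4 + 1; at 5: 2·5 + 1 = 11; next = 10
base 5: 10 = 2·5; at 6: 2·6 = 12; next = 11
base 6: 11 = 6 + 5; at 7: 7 + 5 = 12; next = 11
base 7: 11 = 7 + 4; at 8: 8 + 4 = 12; next = 11

7 + 4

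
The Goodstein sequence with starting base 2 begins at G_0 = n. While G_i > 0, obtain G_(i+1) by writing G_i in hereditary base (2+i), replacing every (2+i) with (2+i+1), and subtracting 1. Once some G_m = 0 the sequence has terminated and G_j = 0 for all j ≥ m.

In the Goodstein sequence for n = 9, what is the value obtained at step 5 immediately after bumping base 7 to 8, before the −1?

9 —HB2→ 2^(2 + 1) + 1 —bump→ 3^(3 + 1) + 1 = 82 —(−1)→ 81
81 —HB3→ 3^(3 + 1) —bump→ 4^(4 + 1) = 1024 —(−1)→ 1023
1023 —HB4→ 3·4^4 + 3·4^3 + 3·4^2 + 3·4 + 3 —bump→ 3·5^5 + 3·5^3 + 3·5^2 + 3·5 + 3 = 9843 —(−1)→ 9842
9842 —HB5→ 3·5^5 + 3·5^3 + 3·5^2 + 3·5 + 2 —bump→ 3·6^6 + 3·6^3 + 3·6^2 + 3·6 + 2 = 140744 —(−1)→ 140743
140743 —HB6→ 3·6^6 + 3·6^3 + 3·6^2 + 3·6 + 1 —bump→ 3·7^7 + 3·7^3 + 3·7^2 + 3·7 + 1 = 2471827 —(−1)→ 2471826
2471826 —HB7→ 3·7^7 + 3·7^3 + 3·7^2 + 3·7 —bump→ 3·8^8 + 3·8^3 + 3·8^2 + 3·8 = 50333400 —(−1)→ 50333399

50333400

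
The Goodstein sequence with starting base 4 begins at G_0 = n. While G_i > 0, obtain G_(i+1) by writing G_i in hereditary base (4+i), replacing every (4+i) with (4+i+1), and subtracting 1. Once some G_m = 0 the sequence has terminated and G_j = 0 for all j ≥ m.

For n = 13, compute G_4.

19

i=0: 13 = 3·4 + 1 (b=4); 4→5: 3·5 + 1 = 16; 16−1 = 15
i=1: 15 = 3·5 (b=5); 5→6: 3·6 = 18; 18−1 = 17
i=2: 17 = 2·6 + 5 (b=6); 6→7: 2·7 + 5 = 19; 19−1 = 18
i=3: 18 = 2·7 + 4 (b=7); 7→8: 2·8 + 4 = 20; 20−1 = 19
i=4: 19 = 2·8 + 3 (b=8); 8→9: 2·9 + 3 = 21; 21−1 = 20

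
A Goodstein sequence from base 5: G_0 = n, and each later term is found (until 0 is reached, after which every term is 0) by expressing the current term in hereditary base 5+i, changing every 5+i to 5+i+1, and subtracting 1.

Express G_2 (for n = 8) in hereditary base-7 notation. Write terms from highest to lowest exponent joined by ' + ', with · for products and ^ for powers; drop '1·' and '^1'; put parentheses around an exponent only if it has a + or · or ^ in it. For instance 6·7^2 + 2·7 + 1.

7 + 1

i=0: 8 = 5 + 3 (b=5); 5→6: 6 + 3 = 9; 9−1 = 8
i=1: 8 = 6 + 2 (b=6); 6→7: 7 + 2 = 9; 9−1 = 8
i=2: 8 = 7 + 1 (b=7); 7→8: 8 + 1 = 9; 9−1 = 8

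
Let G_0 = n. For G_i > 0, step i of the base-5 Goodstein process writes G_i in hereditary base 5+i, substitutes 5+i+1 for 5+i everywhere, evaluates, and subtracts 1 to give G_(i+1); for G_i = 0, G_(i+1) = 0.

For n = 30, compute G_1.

41

G_0 = 30. HB_5(30) = 5^2 + 5. Bump = 42. G_1 = 41.
G_1 = 41. HB_6(41) = 6^2 + 5. Bump = 54. G_2 = 53.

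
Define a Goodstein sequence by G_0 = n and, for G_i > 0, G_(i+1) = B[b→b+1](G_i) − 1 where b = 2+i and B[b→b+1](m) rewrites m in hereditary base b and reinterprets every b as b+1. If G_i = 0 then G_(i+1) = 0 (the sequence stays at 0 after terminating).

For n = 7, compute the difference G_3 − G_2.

2868

G_0 = 7. HB_2(7) = 2^2 + 2 + 1. Bump = 31. G_1 = 30.
G_1 = 30. HB_3(30) = 3^3 + 3. Bump = 260. G_2 = 259.
G_2 = 259. HB_4(259) = 4^4 + 3. Bump = 3128. G_3 = 3127.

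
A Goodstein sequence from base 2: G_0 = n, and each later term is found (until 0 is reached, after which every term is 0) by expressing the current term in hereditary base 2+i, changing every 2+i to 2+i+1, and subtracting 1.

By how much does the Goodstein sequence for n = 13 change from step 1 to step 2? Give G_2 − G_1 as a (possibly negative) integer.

i=0: 13 = 2^(2 + 1) + 2^2 + 1 (b=2); 2→3: 3^(3 + 1) + 3^3 + 1 = 109; 109−1 = 108
i=1: 108 = 3^(3 + 1) + 3^3 (b=3); 3→4: 4^(4 + 1) + 4^4 = 1280; 1280−1 = 1279

1171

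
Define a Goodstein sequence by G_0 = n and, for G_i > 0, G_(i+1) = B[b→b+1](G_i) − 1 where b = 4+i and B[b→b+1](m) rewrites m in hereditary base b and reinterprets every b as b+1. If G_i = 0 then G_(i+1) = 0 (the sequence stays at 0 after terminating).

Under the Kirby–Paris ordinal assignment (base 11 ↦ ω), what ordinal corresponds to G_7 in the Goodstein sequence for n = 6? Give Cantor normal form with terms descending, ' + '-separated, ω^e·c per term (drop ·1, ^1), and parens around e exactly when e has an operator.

2

6 —HB4→ 4 + 2 —bump→ 5 + 2 = 7 —(−1)→ 6
6 —HB5→ 5 + 1 —bump→ 6 + 1 = 7 —(−1)→ 6
6 —HB6→ 6 —bump→ 7 = 7 —(−1)→ 6
6 —HB7→ 6 —bump→ 6 = 6 —(−1)→ 5
5 —HB8→ 5 —bump→ 5 = 5 —(−1)→ 4
4 —HB9→ 4 —bump→ 4 = 4 —(−1)→ 3
3 —HB10→ 3 —bump→ 3 = 3 —(−1)→ 2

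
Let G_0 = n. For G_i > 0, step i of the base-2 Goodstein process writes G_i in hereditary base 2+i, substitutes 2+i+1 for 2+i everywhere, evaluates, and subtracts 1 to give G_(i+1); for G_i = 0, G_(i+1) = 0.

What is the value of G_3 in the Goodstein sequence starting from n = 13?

G_0 = 13. HB_2(13) = 2^(2 + 1) + 2^2 + 1. Bump = 109. G_1 = 108.
G_1 = 108. HB_3(108) = 3^(3 + 1) + 3^3. Bump = 1280. G_2 = 1279.
G_2 = 1279. HB_4(1279) = 4^(4 + 1) + 3·4^3 + 3·4^2 + 3·4 + 3. Bump = 16093. G_3 = 16092.
G_3 = 16092. HB_5(16092) = 5^(5 + 1) + 3·5^3 + 3·5^2 + 3·5 + 2. Bump = 280712. G_4 = 280711.

16092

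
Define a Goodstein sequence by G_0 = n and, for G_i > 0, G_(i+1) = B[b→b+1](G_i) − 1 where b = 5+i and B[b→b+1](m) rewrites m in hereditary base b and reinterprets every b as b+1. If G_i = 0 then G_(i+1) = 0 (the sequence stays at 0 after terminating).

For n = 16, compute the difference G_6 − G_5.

1

i=0: 16 = 3·5 + 1 (b=5); 5→6: 3·6 + 1 = 19; 19−1 = 18
i=1: 18 = 3·6 (b=6); 6→7: 3·7 = 21; 21−1 = 20
i=2: 20 = 2·7 + 6 (b=7); 7→8: 2·8 + 6 = 22; 22−1 = 21
i=3: 21 = 2·8 + 5 (b=8); 8→9: 2·9 + 5 = 23; 23−1 = 22
i=4: 22 = 2·9 + 4 (b=9); 9→10: 2·10 + 4 = 24; 24−1 = 23
i=5: 23 = 2·10 + 3 (b=10); 10→11: 2·11 + 3 = 25; 25−1 = 24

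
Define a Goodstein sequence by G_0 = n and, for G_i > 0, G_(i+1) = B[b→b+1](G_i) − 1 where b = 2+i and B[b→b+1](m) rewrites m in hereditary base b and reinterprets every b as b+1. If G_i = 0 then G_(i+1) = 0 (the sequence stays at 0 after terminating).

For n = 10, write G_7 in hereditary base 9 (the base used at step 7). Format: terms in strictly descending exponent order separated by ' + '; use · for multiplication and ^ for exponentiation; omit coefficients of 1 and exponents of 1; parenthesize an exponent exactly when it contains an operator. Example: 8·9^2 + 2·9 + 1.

base 2: 10 = 2^(2 + 1) + 2; at 3: 3^(3 + 1) + 3 = 84; next = 83
base 3: 83 = 3^(3 + 1) + 2; at 4: 4^(4 + 1) + 2 = 1026; next = 1025
base 4: 1025 = 4^(4 + 1) + 1; at 5: 5^(5 + 1) + 1 = 15626; next = 15625
base 5: 15625 = 5^(5 + 1); at 6: 6^(6 + 1) = 279936; next = 279935
base 6: 279935 = 5·6^6 + 5·6^5 + 5·6^4 + 5·6^3 + 5·6^2 + 5·6 + 5; at 7: 5·7^7 + 5·7^5 + 5·7^4 + 5·7^3 + 5·7^2 + 5·7 + 5 = 4215755; next = 4215754
base 7: 4215754 = 5·7^7 + 5·7^5 + 5·7^4 + 5·7^3 + 5·7^2 + 5·7 + 4; at 8: 5·8^8 + 5·8^5 + 5·8^4 + 5·8^3 + 5·8^2 + 5·8 + 4 = 84073324; next = 84073323
base 8: 84073323 = 5·8^8 + 5·8^5 + 5·8^4 + 5·8^3 + 5·8^2 + 5·8 + 3; at 9: 5·9^9 + 5·9^5 + 5·9^4 + 5·9^3 + 5·9^2 + 5·9 + 3 = 1937434593; next = 1937434592

5·9^9 + 5·9^5 + 5·9^4 + 5·9^3 + 5·9^2 + 5·9 + 2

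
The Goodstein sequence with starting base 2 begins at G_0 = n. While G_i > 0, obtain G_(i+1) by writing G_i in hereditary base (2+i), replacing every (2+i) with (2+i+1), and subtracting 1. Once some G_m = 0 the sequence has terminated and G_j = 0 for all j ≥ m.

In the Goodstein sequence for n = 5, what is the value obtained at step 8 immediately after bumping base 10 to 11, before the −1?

[0] 5 ≡ 2^2 + 1 (base 2). Lift 3: 28. −1: 27.
[1] 27 ≡ 3^3 (base 3). Lift 4: 256. −1: 255.
[2] 255 ≡ 3·4^3 + 3·4^2 + 3·4 + 3 (base 4). Lift 5: 468. −1: 467.
[3] 467 ≡ 3·5^3 + 3·5^2 + 3·5 + 2 (base 5). Lift 6: 776. −1: 775.
[4] 775 ≡ 3·6^3 + 3·6^2 + 3·6 + 1 (base 6). Lift 7: 1198. −1: 1197.
[5] 1197 ≡ 3·7^3 + 3·7^2 + 3·7 (base 7). Lift 8: 1752. −1: 1751.
[6] 1751 ≡ 3·8^3 + 3·8^2 + 2·8 + 7 (base 8). Lift 9: 2455. −1: 2454.
[7] 2454 ≡ 3·9^3 + 3·9^2 + 2·9 + 6 (base 9). Lift 10: 3326. −1: 3325.

4383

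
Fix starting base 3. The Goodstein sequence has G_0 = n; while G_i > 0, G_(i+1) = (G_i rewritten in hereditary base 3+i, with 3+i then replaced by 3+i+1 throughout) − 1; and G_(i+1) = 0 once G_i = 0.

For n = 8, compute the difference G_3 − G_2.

1

(0) 8|_3 = 2·3 + 2 ↦ 2·4 + 2|_4 = 10 ⇒ 9
(1) 9|_4 = 2·4 + 1 ↦ 2·5 + 1|_5 = 11 ⇒ 10
(2) 10|_5 = 2·5 ↦ 2·6|_6 = 12 ⇒ 11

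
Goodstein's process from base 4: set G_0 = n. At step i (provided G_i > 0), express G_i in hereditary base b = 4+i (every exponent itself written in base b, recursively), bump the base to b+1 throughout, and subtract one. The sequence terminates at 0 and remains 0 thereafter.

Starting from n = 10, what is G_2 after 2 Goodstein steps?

[0] 10 ≡ 2·4 + 2 (base 4). Lift 5: 12. −1: 11.
[1] 11 ≡ 2·5 + 1 (base 5). Lift 6: 13. −1: 12.
[2] 12 ≡ 2·6 (base 6). Lift 7: 14. −1: 13.

12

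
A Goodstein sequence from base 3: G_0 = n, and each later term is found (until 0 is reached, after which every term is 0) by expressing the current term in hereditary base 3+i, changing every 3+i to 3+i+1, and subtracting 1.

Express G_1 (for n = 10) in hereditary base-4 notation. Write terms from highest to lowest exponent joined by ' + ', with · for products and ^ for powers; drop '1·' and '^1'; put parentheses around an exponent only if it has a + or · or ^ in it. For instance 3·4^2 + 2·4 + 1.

G_0 = 10. HB_3(10) = 3^2 + 1. Bump = 17. G_1 = 16.
G_1 = 16. HB_4(16) = 4^2. Bump = 25. G_2 = 24.

4^2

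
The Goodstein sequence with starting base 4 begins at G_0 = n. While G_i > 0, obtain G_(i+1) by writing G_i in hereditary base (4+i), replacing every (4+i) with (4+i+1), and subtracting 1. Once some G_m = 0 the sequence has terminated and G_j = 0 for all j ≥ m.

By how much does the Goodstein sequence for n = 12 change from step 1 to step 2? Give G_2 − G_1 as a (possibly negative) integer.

1

(0) 12|_4 = 3·4 ↦ 3·5|_5 = 15 ⇒ 14
(1) 14|_5 = 2·5 + 4 ↦ 2·6 + 4|_6 = 16 ⇒ 15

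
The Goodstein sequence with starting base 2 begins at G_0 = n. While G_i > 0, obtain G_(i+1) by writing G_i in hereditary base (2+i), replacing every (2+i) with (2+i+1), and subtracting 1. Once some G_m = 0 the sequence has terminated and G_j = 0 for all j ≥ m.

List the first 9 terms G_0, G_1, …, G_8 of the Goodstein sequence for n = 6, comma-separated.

6, 29, 257, 3125, 46655, 98039, 187243, 332147, 555551

6 —HB2→ 2^2 + 2 —bump→ 3^3 + 3 = 30 —(−1)→ 29
29 —HB3→ 3^3 + 2 —bump→ 4^4 + 2 = 258 —(−1)→ 257
257 —HB4→ 4^4 + 1 —bump→ 5^5 + 1 = 3126 —(−1)→ 3125
3125 —HB5→ 5^5 —bump→ 6^6 = 46656 —(−1)→ 46655
46655 —HB6→ 5·6^5 + 5·6^4 + 5·6^3 + 5·6^2 + 5·6 + 5 —bump→ 5·7^5 + 5·7^4 + 5·7^3 + 5·7^2 + 5·7 + 5 = 98040 —(−1)→ 98039
98039 —HB7→ 5·7^5 + 5·7^4 + 5·7^3 + 5·7^2 + 5·7 + 4 —bump→ 5·8^5 + 5·8^4 + 5·8^3 + 5·8^2 + 5·8 + 4 = 187244 —(−1)→ 187243
187243 —HB8→ 5·8^5 + 5·8^4 + 5·8^3 + 5·8^2 + 5·8 + 3 —bump→ 5·9^5 + 5·9^4 + 5·9^3 + 5·9^2 + 5·9 + 3 = 332148 —(−1)→ 332147
332147 —HB9→ 5·9^5 + 5·9^4 + 5·9^3 + 5·9^2 + 5·9 + 2 —bump→ 5·10^5 + 5·10^4 + 5·10^3 + 5·10^2 + 5·10 + 2 = 555552 —(−1)→ 555551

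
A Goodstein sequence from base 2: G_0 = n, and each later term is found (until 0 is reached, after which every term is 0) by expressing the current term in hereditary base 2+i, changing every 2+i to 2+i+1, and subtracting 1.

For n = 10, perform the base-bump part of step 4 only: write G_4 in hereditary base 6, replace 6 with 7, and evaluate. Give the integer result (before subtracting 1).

4215755

[0] 10 ≡ 2^(2 + 1) + 2 (base 2). Lift 3: 84. −1: 83.
[1] 83 ≡ 3^(3 + 1) + 2 (base 3). Lift 4: 1026. −1: 1025.
[2] 1025 ≡ 4^(4 + 1) + 1 (base 4). Lift 5: 15626. −1: 15625.
[3] 15625 ≡ 5^(5 + 1) (base 5). Lift 6: 279936. −1: 279935.
[4] 279935 ≡ 5·6^6 + 5·6^5 + 5·6^4 + 5·6^3 + 5·6^2 + 5·6 + 5 (base 6). Lift 7: 4215755. −1: 4215754.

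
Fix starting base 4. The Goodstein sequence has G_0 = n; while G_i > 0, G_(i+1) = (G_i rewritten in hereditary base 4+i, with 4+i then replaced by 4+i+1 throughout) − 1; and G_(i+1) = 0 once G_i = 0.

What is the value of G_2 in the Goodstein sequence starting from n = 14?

step 0: 14 = 3·4 + 2; sub 5 for 4: 3·5 + 2; = 17; G_1 = 17−1 = 16
step 1: 16 = 3·5 + 1; sub 6 for 5: 3·6 + 1; = 19; G_2 = 19−1 = 18

18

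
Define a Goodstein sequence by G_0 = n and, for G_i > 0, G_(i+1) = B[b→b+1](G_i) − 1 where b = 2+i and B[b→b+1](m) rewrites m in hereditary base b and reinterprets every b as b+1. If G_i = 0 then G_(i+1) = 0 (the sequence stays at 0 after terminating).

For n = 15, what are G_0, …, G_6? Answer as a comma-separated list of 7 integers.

15, 111, 1283, 18752, 326593, 6588344, 150994943

15 —HB2→ 2^(2 + 1) + 2^2 + 2 + 1 —bump→ 3^(3 + 1) + 3^3 + 3 + 1 = 112 —(−1)→ 111
111 —HB3→ 3^(3 + 1) + 3^3 + 3 —bump→ 4^(4 + 1) + 4^4 + 4 = 1284 —(−1)→ 1283
1283 —HB4→ 4^(4 + 1) + 4^4 + 3 —bump→ 5^(5 + 1) + 5^5 + 3 = 18753 —(−1)→ 18752
18752 —HB5→ 5^(5 + 1) + 5^5 + 2 —bump→ 6^(6 + 1) + 6^6 + 2 = 326594 —(−1)→ 326593
326593 —HB6→ 6^(6 + 1) + 6^6 + 1 —bump→ 7^(7 + 1) + 7^7 + 1 = 6588345 —(−1)→ 6588344
6588344 —HB7→ 7^(7 + 1) + 7^7 —bump→ 8^(8 + 1) + 8^8 = 150994944 —(−1)→ 150994943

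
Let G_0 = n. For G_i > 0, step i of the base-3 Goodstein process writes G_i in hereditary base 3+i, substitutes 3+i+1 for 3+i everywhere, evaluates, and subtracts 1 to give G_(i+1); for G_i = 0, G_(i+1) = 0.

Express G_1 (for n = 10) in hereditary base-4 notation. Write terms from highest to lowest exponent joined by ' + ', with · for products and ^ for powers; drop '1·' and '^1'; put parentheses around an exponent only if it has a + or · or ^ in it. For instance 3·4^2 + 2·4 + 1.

step 0: 10 = 3^2 + 1; sub 4 for 3: 4^2 + 1; = 17; G_1 = 17−1 = 16
step 1: 16 = 4^2; sub 5 for 4: 5^2; = 25; G_2 = 25−1 = 24

4^2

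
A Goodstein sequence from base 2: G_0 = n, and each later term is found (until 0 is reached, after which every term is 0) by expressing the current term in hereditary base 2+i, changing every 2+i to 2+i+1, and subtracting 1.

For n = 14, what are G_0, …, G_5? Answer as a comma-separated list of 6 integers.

14, 110, 1281, 18750, 326591, 5862840

(0) 14|_2 = 2^(2 + 1) + 2^2 + 2 ↦ 3^(3 + 1) + 3^3 + 3|_3 = 111 ⇒ 110
(1) 110|_3 = 3^(3 + 1) + 3^3 + 2 ↦ 4^(4 + 1) + 4^4 + 2|_4 = 1282 ⇒ 1281
(2) 1281|_4 = 4^(4 + 1) + 4^4 + 1 ↦ 5^(5 + 1) + 5^5 + 1|_5 = 18751 ⇒ 18750
(3) 18750|_5 = 5^(5 + 1) + 5^5 ↦ 6^(6 + 1) + 6^6|_6 = 326592 ⇒ 326591
(4) 326591|_6 = 6^(6 + 1) + 5·6^5 + 5·6^4 + 5·6^3 + 5·6^2 + 5·6 + 5 ↦ 7^(7 + 1) + 5·7^5 + 5·7^4 + 5·7^3 + 5·7^2 + 5·7 + 5|_7 = 5862841 ⇒ 5862840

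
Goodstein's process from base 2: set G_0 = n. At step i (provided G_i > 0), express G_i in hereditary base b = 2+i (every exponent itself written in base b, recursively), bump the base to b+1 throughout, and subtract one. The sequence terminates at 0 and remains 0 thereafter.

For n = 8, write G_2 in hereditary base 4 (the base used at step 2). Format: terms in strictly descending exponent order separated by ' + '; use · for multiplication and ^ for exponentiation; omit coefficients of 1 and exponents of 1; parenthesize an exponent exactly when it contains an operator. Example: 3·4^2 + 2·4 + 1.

G_0=8  [base 2] 2^(2 + 1)  →[2↦3]→  3^(3 + 1) = 81  −1 ⇒ G_1=80
G_1=80  [base 3] 2·3^3 + 2·3^2 + 2·3 + 2  →[3↦4]→  2·4^4 + 2·4^2 + 2·4 + 2 = 554  −1 ⇒ G_2=553
G_2=553  [base 4] 2·4^4 + 2·4^2 + 2·4 + 1  →[4↦5]→  2·5^5 + 2·5^2 + 2·5 + 1 = 6311  −1 ⇒ G_3=6310

2·4^4 + 2·4^2 + 2·4 + 1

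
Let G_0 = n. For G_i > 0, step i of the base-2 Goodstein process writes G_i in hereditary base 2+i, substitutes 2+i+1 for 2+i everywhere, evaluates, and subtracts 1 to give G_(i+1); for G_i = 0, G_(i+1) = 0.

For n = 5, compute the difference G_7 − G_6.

base 2: 5 = 2^2 + 1; at 3: 3^3 + 1 = 28; next = 27
base 3: 27 = 3^3; at 4: 4^4 = 256; next = 255
base 4: 255 = 3·4^3 + 3·4^2 + 3·4 + 3; at 5: 3·5^3 + 3·5^2 + 3·5 + 3 = 468; next = 467
base 5: 467 = 3·5^3 + 3·5^2 + 3·5 + 2; at 6: 3·6^3 + 3·6^2 + 3·6 + 2 = 776; next = 775
base 6: 775 = 3·6^3 + 3·6^2 + 3·6 + 1; at 7: 3·7^3 + 3·7^2 + 3·7 + 1 = 1198; next = 1197
base 7: 1197 = 3·7^3 + 3·7^2 + 3·7; at 8: 3·8^3 + 3·8^2 + 3·8 = 1752; next = 1751
base 8: 1751 = 3·8^3 + 3·8^2 + 2·8 + 7; at 9: 3·9^3 + 3·9^2 + 2·9 + 7 = 2455; next = 2454

703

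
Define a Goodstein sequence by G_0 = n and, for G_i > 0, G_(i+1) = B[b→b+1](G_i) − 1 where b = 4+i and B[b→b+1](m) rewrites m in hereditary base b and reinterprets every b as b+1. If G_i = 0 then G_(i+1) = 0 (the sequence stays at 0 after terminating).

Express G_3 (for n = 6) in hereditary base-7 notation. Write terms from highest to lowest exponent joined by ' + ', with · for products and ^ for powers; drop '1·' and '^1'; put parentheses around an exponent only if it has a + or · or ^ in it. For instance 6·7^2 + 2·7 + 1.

6

G_0 = 6. HB_4(6) = 4 + 2. Bump = 7. G_1 = 6.
G_1 = 6. HB_5(6) = 5 + 1. Bump = 7. G_2 = 6.
G_2 = 6. HB_6(6) = 6. Bump = 7. G_3 = 6.
G_3 = 6. HB_7(6) = 6. Bump = 6. G_4 = 5.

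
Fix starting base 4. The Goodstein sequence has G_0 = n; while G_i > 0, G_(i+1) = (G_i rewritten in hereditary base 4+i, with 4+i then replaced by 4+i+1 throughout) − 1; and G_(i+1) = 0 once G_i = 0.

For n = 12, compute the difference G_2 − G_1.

G_0 = 12. HB_4(12) = 3·4. Bump = 15. G_1 = 14.
G_1 = 14. HB_5(14) = 2·5 + 4. Bump = 16. G_2 = 15.

1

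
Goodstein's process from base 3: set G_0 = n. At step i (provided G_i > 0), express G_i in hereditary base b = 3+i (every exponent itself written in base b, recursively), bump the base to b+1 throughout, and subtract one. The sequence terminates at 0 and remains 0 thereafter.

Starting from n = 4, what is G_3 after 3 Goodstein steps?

3

G_0 = 4. HB_3(4) = 3 + 1. Bump = 5. G_1 = 4.
G_1 = 4. HB_4(4) = 4. Bump = 5. G_2 = 4.
G_2 = 4. HB_5(4) = 4. Bump = 4. G_3 = 3.
G_3 = 3. HB_6(3) = 3. Bump = 3. G_4 = 2.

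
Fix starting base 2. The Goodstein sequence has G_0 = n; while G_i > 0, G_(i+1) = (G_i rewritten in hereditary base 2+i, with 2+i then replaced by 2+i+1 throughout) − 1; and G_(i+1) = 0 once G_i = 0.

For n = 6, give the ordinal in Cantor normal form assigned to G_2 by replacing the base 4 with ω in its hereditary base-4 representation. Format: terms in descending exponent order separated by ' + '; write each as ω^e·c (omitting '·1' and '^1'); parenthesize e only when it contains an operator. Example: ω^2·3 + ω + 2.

G_0 = 6. HB_2(6) = 2^2 + 2. Bump = 30. G_1 = 29.
G_1 = 29. HB_3(29) = 3^3 + 2. Bump = 258. G_2 = 257.
G_2 = 257. HB_4(257) = 4^4 + 1. Bump = 3126. G_3 = 3125.

ω^ω + 1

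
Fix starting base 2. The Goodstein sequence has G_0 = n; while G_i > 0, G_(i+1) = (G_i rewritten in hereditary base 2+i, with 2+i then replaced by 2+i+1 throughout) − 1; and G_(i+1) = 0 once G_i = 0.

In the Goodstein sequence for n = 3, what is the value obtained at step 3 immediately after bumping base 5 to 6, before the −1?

3 —HB2→ 2 + 1 —bump→ 3 + 1 = 4 —(−1)→ 3
3 —HB3→ 3 —bump→ 4 = 4 —(−1)→ 3
3 —HB4→ 3 —bump→ 3 = 3 —(−1)→ 2
2 —HB5→ 2 —bump→ 2 = 2 —(−1)→ 1

2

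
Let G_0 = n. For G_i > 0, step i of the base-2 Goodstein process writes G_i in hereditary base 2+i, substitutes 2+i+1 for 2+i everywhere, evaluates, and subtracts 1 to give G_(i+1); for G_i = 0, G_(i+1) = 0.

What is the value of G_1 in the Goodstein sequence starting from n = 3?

[0] 3 ≡ 2 + 1 (base 2). Lift 3: 4. −1: 3.
[1] 3 ≡ 3 (base 3). Lift 4: 4. −1: 3.

3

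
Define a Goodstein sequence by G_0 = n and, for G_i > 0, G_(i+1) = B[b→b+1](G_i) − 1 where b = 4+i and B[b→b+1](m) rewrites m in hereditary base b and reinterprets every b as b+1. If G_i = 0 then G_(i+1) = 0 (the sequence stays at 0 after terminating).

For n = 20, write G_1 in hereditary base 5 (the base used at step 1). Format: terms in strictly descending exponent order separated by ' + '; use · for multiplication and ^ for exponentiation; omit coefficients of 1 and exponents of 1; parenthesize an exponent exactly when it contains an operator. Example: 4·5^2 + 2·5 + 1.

(0) 20|_4 = 4^2 + 4 ↦ 5^2 + 5|_5 = 30 ⇒ 29
(1) 29|_5 = 5^2 + 4 ↦ 6^2 + 4|_6 = 40 ⇒ 39

5^2 + 4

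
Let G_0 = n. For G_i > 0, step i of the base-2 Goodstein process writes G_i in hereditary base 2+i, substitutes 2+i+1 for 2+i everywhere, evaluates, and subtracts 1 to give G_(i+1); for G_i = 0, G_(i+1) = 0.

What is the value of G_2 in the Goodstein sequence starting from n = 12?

i=0: 12 = 2^(2 + 1) + 2^2 (b=2); 2→3: 3^(3 + 1) + 3^3 = 108; 108−1 = 107
i=1: 107 = 3^(3 + 1) + 2·3^2 + 2·3 + 2 (b=3); 3→4: 4^(4 + 1) + 2·4^2 + 2·4 + 2 = 1066; 1066−1 = 1065

1065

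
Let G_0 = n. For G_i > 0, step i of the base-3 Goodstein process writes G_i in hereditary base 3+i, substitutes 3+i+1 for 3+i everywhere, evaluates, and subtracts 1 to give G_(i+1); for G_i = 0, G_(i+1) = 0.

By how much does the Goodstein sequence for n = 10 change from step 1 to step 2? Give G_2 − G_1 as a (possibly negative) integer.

8

10 —HB3→ 3^2 + 1 —bump→ 4^2 + 1 = 17 —(−1)→ 16
16 —HB4→ 4^2 —bump→ 5^2 = 25 —(−1)→ 24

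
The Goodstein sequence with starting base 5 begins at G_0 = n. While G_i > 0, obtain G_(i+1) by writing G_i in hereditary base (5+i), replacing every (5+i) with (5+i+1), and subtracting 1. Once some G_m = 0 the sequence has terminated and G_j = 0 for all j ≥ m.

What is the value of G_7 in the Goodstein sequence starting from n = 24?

step 0: 24 = 4·5 + 4; sub 6 for 5: 4·6 + 4; = 28; G_1 = 28−1 = 27
step 1: 27 = 4·6 + 3; sub 7 for 6: 4·7 + 3; = 31; G_2 = 31−1 = 30
step 2: 30 = 4·7 + 2; sub 8 for 7: 4·8 + 2; = 34; G_3 = 34−1 = 33
step 3: 33 = 4·8 + 1; sub 9 for 8: 4·9 + 1; = 37; G_4 = 37−1 = 36
step 4: 36 = 4·9; sub 10 for 9: 4·10; = 40; G_5 = 40−1 = 39
step 5: 39 = 3·10 + 9; sub 11 for 10: 3·11 + 9; = 42; G_6 = 42−1 = 41
step 6: 41 = 3·11 + 8; sub 12 for 11: 3·12 + 8; = 44; G_7 = 44−1 = 43
step 7: 43 = 3·12 + 7; sub 13 for 12: 3·13 + 7; = 46; G_8 = 46−1 = 45

43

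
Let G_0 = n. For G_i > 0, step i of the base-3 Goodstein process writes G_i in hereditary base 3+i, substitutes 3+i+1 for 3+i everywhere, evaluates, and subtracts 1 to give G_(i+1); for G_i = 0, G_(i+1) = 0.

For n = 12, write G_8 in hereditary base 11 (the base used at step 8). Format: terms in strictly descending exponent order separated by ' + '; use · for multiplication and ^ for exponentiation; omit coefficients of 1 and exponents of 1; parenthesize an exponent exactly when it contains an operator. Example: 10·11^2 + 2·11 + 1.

7·11 + 4

base 3: 12 = 3^2 + 3; at 4: 4^2 + 4 = 20; next = 19
base 4: 19 = 4^2 + 3; at 5: 5^2 + 3 = 28; next = 27
base 5: 27 = 5^2 + 2; at 6: 6^2 + 2 = 38; next = 37
base 6: 37 = 6^2 + 1; at 7: 7^2 + 1 = 50; next = 49
base 7: 49 = 7^2; at 8: 8^2 = 64; next = 63
base 8: 63 = 7·8 + 7; at 9: 7·9 + 7 = 70; next = 69
base 9: 69 = 7·9 + 6; at 10: 7·10 + 6 = 76; next = 75
base 10: 75 = 7·10 + 5; at 11: 7·11 + 5 = 82; next = 81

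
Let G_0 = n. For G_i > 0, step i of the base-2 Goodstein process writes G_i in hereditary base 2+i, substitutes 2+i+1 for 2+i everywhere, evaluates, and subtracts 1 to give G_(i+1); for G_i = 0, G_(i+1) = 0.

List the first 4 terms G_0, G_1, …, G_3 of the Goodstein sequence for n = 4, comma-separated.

4, 26, 41, 60

i=0: 4 = 2^2 (b=2); 2→3: 3^3 = 27; 27−1 = 26
i=1: 26 = 2·3^2 + 2·3 + 2 (b=3); 3→4: 2·4^2 + 2·4 + 2 = 42; 42−1 = 41
i=2: 41 = 2·4^2 + 2·4 + 1 (b=4); 4→5: 2·5^2 + 2·5 + 1 = 61; 61−1 = 60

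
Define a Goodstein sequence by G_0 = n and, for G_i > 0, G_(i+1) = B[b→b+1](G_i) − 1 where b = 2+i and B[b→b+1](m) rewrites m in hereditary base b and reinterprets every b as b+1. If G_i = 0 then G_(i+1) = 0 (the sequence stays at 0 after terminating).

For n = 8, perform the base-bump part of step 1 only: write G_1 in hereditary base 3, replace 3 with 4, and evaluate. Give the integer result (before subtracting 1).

G_0 = 8. HB_2(8) = 2^(2 + 1). Bump = 81. G_1 = 80.
G_1 = 80. HB_3(80) = 2·3^3 + 2·3^2 + 2·3 + 2. Bump = 554. G_2 = 553.

554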